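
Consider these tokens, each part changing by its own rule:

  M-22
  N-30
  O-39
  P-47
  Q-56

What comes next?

Letter goes M, N, O, P, Q → R (letters move forward 1 place in the alphabet).
Second component: alternating steps +8, +9, +8, +9, …, so 22, 30, 39, 47, 56 → 64.
Putting it together: R-64.

R-64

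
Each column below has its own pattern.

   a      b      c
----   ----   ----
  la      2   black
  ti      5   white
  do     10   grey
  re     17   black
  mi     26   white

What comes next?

fa  37  grey

For the column a, runs through the solfège scale do→ti: la, ti, do, re, mi → fa.
Column b: differences are 3, 5, 7, … (increasing by 2 each time), so 2, 5, 10, 17, 26 → 37.
Column c: repeats black → white → grey; black, white, grey, black, white → grey.
Putting it together: fa  37  grey.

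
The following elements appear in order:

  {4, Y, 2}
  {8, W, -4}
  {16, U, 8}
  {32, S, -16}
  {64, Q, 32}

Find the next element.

First slot: ×2 each step; 4, 8, 16, 32, 64 → 128.
For the letter, letters move back 2 places in the alphabet: Y, W, U, S, Q → O.
Third slot goes 2, -4, 8, -16, 32 → -64 (×(-2) each step).
So the next element is {128, O, -64}.

{128, O, -64}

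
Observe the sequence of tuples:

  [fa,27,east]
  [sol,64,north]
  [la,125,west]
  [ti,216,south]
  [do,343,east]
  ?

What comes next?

[re,512,north]

Note — runs through the solfège scale do→ti: fa, sol, la, ti, do → re.
Second component: perfect cubes: 3³, 4³, 5³, …; 27, 64, 125, 216, 343 → 512.
Direction goes east, north, west, south, east → north (repeats east → north → west → south).
Combining the parts gives [re,512,north].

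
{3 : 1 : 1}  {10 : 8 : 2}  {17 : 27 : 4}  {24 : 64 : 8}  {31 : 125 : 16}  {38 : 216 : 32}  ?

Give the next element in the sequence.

{45 : 343 : 64}

First entry — +7 each step: 3, 10, 17, 24, 31, 38 → 45.
Second entry: perfect cubes: 1³, 2³, 3³, …, so 1, 8, 27, 64, 125, 216 → 343.
Third entry goes 1, 2, 4, 8, 16, 32 → 64 (×2 each step).
Putting it together: {45 : 343 : 64}.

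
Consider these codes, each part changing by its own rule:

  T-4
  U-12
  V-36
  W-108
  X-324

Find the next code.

Y-972

Letter goes T, U, V, W, X → Y (letters move forward 1 place in the alphabet).
For the second component, ×3 each step: 4, 12, 36, 108, 324 → 972.
So the next code is Y-972.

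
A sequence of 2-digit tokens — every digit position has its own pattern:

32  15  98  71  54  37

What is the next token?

First digit goes 3, 1, 9, 7, 5, 3 → 1 (−2 each step, mod 10).
Second digit: +3 each step, mod 10, so 2, 5, 8, 1, 4, 7 → 0.
Putting it together: 10.

10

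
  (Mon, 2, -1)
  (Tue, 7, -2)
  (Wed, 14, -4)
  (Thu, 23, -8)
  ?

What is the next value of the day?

Day: runs through the weekdays Mon→Sun; Mon, Tue, Wed, Thu → Fri.

Fri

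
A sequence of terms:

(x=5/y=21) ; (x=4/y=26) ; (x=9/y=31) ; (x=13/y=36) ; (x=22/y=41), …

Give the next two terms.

(x=35/y=46), (x=57/y=51)

X: each term is the sum of the two before it; 5, 4, 9, 13, 22 → 35 → 57.
Y goes 21, 26, 31, 36, 41 → 46 → 51 (+5 each step).
Putting the parts together: (x=35/y=46) and then (x=57/y=51).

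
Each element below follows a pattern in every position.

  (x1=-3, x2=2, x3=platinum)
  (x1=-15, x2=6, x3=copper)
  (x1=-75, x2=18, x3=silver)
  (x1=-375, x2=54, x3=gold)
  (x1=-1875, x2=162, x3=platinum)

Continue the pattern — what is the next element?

X1 — ×5 each step: -3, -15, -75, -375, -1875 → -9375.
X2 goes 2, 6, 18, 54, 162 → 486 (×3 each step).
X3 goes platinum, copper, silver, gold, platinum → copper (repeats platinum → copper → silver → gold).
So the next element is (x1=-9375, x2=486, x3=copper).

(x1=-9375, x2=486, x3=copper)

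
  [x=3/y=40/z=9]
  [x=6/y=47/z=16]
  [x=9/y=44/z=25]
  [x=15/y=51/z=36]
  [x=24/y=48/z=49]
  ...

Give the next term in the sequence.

X: each term is the sum of the two before it; 3, 6, 9, 15, 24 → 39.
Y — alternating steps +7, −3, +7, −3, …: 40, 47, 44, 51, 48 → 55.
Z — perfect squares: 3², 4², 5², …: 9, 16, 25, 36, 49 → 64.
Combining the parts gives [x=39/y=55/z=64].

[x=39/y=55/z=64]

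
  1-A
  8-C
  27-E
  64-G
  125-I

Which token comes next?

216-K

First component goes 1, 8, 27, 64, 125 → 216 (perfect cubes: 1³, 2³, 3³, …).
Letter goes A, C, E, G, I → K (letters move forward 2 places in the alphabet).
Combining the parts gives 216-K.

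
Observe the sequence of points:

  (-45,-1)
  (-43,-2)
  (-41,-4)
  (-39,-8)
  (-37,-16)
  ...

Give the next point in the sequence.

First part: -45, -43, -41, -39, -37 → -35 (+2 each step).
Second part — ×2 each step: -1, -2, -4, -8, -16 → -32.
Putting it together: (-35,-32).

(-35,-32)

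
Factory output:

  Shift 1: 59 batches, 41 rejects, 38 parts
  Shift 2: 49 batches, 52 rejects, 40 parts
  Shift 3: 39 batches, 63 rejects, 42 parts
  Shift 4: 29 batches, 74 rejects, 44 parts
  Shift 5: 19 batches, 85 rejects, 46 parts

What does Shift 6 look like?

For the batches, −10 each step: 59, 49, 39, 29, 19 → 9.
For the rejects, +11 each step: 41, 52, 63, 74, 85 → 96.
Parts — +2 each step: 38, 40, 42, 44, 46 → 48.
So the next row is 9 batches, 96 rejects, 48 parts.

9 batches, 96 rejects, 48 parts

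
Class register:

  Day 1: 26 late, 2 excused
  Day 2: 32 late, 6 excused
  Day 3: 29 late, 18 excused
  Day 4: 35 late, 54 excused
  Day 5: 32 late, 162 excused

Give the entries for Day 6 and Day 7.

38 late, 486 excused; 35 late, 1458 excused

For the late, alternating steps +6, −3, +6, −3, …: 26, 32, 29, 35, 32 → 38 → 35.
Excused: ×3 each step; 2, 6, 18, 54, 162 → 486 → 1458.
So the next two lines are 38 late, 486 excused and 35 late, 1458 excused.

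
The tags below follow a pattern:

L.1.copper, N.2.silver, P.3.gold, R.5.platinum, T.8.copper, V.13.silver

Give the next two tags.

For the letter, letters move forward 2 places in the alphabet: L, N, P, R, T, V → X → Z.
Second component goes 1, 2, 3, 5, 8, 13 → 21 → 34 (each term is the sum of the two before it).
Metal: copper, silver, gold, platinum, copper, silver → gold → platinum (repeats copper → silver → gold → platinum).
So the next two tags are X.21.gold and Z.34.platinum.

X.21.gold, Z.34.platinum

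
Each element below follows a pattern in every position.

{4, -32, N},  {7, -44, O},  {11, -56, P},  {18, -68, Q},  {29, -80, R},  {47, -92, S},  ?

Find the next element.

{76, -104, T}

First part: 4, 7, 11, 18, 29, 47 → 76 (each term is the sum of the two before it).
Second part: −12 each step; -32, -44, -56, -68, -80, -92 → -104.
Letter: letters move forward 1 place in the alphabet, so N, O, P, Q, R, S → T.
Combining the parts gives {76, -104, T}.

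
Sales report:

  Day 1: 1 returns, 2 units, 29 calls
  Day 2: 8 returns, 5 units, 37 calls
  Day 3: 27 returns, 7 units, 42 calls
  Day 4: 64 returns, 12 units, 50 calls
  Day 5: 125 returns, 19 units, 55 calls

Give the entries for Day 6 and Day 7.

Returns goes 1, 8, 27, 64, 125 → 216 → 343 (perfect cubes: 1³, 2³, 3³, …).
Units: each term is the sum of the two before it; 2, 5, 7, 12, 19 → 31 → 50.
Calls: alternating steps +8, +5, +8, +5, …, so 29, 37, 42, 50, 55 → 63 → 68.
Putting the parts together: 216 returns, 31 units, 63 calls and then 343 returns, 50 units, 68 calls.

216 returns, 31 units, 63 calls; 343 returns, 50 units, 68 calls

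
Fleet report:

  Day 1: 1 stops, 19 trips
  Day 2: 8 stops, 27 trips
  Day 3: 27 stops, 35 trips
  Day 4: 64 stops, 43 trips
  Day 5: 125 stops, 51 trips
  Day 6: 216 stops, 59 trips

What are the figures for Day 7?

Stops: perfect cubes: 1³, 2³, 3³, …, so 1, 8, 27, 64, 125, 216 → 343.
For the trips, +8 each step: 19, 27, 35, 43, 51, 59 → 67.
Combining the parts gives 343 stops, 67 trips.

343 stops, 67 trips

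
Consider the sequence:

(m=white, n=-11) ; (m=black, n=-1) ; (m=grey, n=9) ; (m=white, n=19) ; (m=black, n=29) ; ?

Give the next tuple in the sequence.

(m=grey, n=39)

M: repeats white → black → grey; white, black, grey, white, black → grey.
N — +10 each step: -11, -1, 9, 19, 29 → 39.
Putting it together: (m=grey, n=39).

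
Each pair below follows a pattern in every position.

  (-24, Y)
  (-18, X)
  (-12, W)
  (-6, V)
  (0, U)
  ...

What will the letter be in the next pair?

T

Letter: letters move back 1 place in the alphabet, so Y, X, W, V, U → T.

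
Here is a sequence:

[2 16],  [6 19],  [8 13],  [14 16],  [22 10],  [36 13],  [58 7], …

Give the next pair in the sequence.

[94 10]

First part goes 2, 6, 8, 14, 22, 36, 58 → 94 (each term is the sum of the two before it).
Second part: alternating steps +3, −6, +3, −6, …; 16, 19, 13, 16, 10, 13, 7 → 10.
Combining the parts gives [94 10].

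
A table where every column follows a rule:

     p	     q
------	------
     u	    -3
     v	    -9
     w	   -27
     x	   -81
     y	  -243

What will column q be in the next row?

-729

For the column q, ×3 each step: -3, -9, -27, -81, -243 → -729.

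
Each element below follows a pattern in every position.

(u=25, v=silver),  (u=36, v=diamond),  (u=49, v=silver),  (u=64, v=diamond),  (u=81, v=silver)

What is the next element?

U goes 25, 36, 49, 64, 81 → 100 (perfect squares: 5², 6², 7², …).
V: alternates silver ↔ diamond; silver, diamond, silver, diamond, silver → diamond.
So the next element is (u=100, v=diamond).

(u=100, v=diamond)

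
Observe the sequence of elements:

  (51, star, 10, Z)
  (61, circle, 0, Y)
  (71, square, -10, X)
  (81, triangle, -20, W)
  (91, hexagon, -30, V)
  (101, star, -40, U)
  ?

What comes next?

(111, circle, -50, T)

First entry: +10 each step, so 51, 61, 71, 81, 91, 101 → 111.
Shape — repeats star → circle → square → triangle → hexagon: star, circle, square, triangle, hexagon, star → circle.
For the third entry, together with the first entry always sums to 61: 10, 0, -10, -20, -30, -40 → -50.
Letter goes Z, Y, X, W, V, U → T (letters move back 1 place in the alphabet).
So the next element is (111, circle, -50, T).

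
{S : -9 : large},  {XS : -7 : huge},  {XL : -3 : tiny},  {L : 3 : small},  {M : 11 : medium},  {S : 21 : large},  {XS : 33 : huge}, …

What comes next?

First size goes S, XS, XL, L, M, S, XS → XL (repeats S → XS → XL → L → M).
Second slot goes -9, -7, -3, 3, 11, 21, 33 → 47 (differences are 2, 4, 6, … (increasing by 2 each time)).
Second size — repeats large → huge → tiny → small → medium: large, huge, tiny, small, medium, large, huge → tiny.
Combining the parts gives {XL : 47 : tiny}.

{XL : 47 : tiny}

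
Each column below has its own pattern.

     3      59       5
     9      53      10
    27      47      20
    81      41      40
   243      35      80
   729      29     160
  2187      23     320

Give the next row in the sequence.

First component: ×3 each step, so 3, 9, 27, 81, 243, 729, 2187 → 6561.
Second component: 59, 53, 47, 41, 35, 29, 23 → 17 (−6 each step).
Third component goes 5, 10, 20, 40, 80, 160, 320 → 640 (×2 each step).
Putting it together: 6561  17  640.

6561  17  640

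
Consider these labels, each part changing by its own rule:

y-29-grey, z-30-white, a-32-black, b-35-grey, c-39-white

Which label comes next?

d-44-black

Letter goes y, z, a, b, c → d (letters move forward 1 place in the alphabet, wrapping Z→A).
For the second component, differences are 1, 2, 3, … (increasing by 1 each time): 29, 30, 32, 35, 39 → 44.
Shade: repeats grey → white → black; grey, white, black, grey, white → black.
Putting it together: d-44-black.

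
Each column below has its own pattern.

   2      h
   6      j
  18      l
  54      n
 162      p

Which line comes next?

First component: ×3 each step; 2, 6, 18, 54, 162 → 486.
Letter: letters move forward 2 places in the alphabet; h, j, l, n, p → r.
Combining the parts gives 486  r.

486  r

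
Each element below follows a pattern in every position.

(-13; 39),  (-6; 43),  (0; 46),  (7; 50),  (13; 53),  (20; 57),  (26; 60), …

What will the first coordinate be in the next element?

33

First coordinate: -13, -6, 0, 7, 13, 20, 26 → 33 (alternating steps +7, +6, +7, +6, …).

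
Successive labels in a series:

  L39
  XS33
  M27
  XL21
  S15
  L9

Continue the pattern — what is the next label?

Size: repeats L → XS → M → XL → S, so L, XS, M, XL, S, L → XS.
Second component: −6 each step; 39, 33, 27, 21, 15, 9 → 3.
So the next label is XS3.

XS3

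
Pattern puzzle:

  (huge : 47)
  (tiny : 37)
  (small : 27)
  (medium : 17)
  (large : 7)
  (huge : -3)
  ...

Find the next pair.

(tiny : -13)

Size goes huge, tiny, small, medium, large, huge → tiny (repeats huge → tiny → small → medium → large).
Second component: −10 each step, so 47, 37, 27, 17, 7, -3 → -13.
Combining the parts gives (tiny : -13).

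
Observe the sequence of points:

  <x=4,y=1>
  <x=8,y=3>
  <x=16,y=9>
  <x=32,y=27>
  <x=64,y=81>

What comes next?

X — ×2 each step: 4, 8, 16, 32, 64 → 128.
Y: ×3 each step; 1, 3, 9, 27, 81 → 243.
So the next point is <x=128,y=243>.

<x=128,y=243>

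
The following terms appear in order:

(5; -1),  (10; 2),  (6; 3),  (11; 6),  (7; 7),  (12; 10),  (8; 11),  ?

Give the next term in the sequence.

First slot: 5, 10, 6, 11, 7, 12, 8 → 13 (alternating steps +5, −4, +5, −4, …).
Second slot goes -1, 2, 3, 6, 7, 10, 11 → 14 (alternating steps +3, +1, +3, +1, …).
So the next term is (13; 14).

(13; 14)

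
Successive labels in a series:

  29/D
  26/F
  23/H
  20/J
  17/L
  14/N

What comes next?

For the first component, −3 each step: 29, 26, 23, 20, 17, 14 → 11.
Letter: D, F, H, J, L, N → P (letters move forward 2 places in the alphabet).
So the next label is 11/P.

11/P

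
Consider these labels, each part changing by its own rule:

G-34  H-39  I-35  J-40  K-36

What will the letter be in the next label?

Letter: letters move forward 1 place in the alphabet, so G, H, I, J, K → L.
For the second component, alternating steps +5, −4, +5, −4, …: 34, 39, 35, 40, 36 → 41.

L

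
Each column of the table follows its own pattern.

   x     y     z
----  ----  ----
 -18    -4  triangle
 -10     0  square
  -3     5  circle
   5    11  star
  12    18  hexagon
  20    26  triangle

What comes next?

For the column x, alternating steps +8, +7, +8, +7, …: -18, -10, -3, 5, 12, 20 → 27.
For the column y, differences are 4, 5, 6, … (increasing by 1 each time): -4, 0, 5, 11, 18, 26 → 35.
Column z — repeats triangle → square → circle → star → hexagon: triangle, square, circle, star, hexagon, triangle → square.
So the next row is 27  35  square.

27  35  square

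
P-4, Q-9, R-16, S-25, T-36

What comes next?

U-49

Letter: letters move forward 1 place in the alphabet; P, Q, R, S, T → U.
Second component: perfect squares: 2², 3², 4², …; 4, 9, 16, 25, 36 → 49.
Putting it together: U-49.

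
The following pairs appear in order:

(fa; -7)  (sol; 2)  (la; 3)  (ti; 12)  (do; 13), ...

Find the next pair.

Note: runs through the solfège scale do→ti; fa, sol, la, ti, do → re.
Second entry — alternating steps +9, +1, +9, +1, …: -7, 2, 3, 12, 13 → 22.
So the next pair is (re; 22).

(re; 22)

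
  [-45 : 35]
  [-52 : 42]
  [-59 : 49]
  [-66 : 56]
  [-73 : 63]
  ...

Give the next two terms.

[-80 : 70], [-87 : 77]

First coordinate: −7 each step, so -45, -52, -59, -66, -73 → -80 → -87.
Second coordinate: together with the first coordinate always sums to -10; 35, 42, 49, 56, 63 → 70 → 77.
Putting the parts together: [-80 : 70] and then [-87 : 77].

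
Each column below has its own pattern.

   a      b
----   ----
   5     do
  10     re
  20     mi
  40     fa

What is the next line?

For the column a, ×2 each step: 5, 10, 20, 40 → 80.
Column b goes do, re, mi, fa → sol (runs through the solfège scale do→ti).
Putting it together: 80  sol.

80  sol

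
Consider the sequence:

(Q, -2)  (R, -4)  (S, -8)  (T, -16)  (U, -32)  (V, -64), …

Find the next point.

Letter: Q, R, S, T, U, V → W (letters move forward 1 place in the alphabet).
For the second slot, ×2 each step: -2, -4, -8, -16, -32, -64 → -128.
Putting it together: (W, -128).

(W, -128)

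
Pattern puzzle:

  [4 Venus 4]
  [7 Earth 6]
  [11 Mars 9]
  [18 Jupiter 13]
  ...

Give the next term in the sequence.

First component: each term is the sum of the two before it, so 4, 7, 11, 18 → 29.
Planet — runs through the planets Mercury→Neptune: Venus, Earth, Mars, Jupiter → Saturn.
For the third component, differences are 2, 3, 4, … (increasing by 1 each time): 4, 6, 9, 13 → 18.
Putting it together: [29 Saturn 18].

[29 Saturn 18]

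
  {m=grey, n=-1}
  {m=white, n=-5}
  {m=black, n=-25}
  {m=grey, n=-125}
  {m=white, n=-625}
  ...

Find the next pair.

M: grey, white, black, grey, white → black (repeats grey → white → black).
N goes -1, -5, -25, -125, -625 → -3125 (×5 each step).
So the next pair is {m=black, n=-3125}.

{m=black, n=-3125}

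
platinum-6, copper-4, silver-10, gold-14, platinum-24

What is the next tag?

copper-38

Metal goes platinum, copper, silver, gold, platinum → copper (repeats platinum → copper → silver → gold).
Second component — each term is the sum of the two before it: 6, 4, 10, 14, 24 → 38.
Putting it together: copper-38.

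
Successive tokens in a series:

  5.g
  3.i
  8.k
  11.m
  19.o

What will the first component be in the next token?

30

For the first component, each term is the sum of the two before it: 5, 3, 8, 11, 19 → 30.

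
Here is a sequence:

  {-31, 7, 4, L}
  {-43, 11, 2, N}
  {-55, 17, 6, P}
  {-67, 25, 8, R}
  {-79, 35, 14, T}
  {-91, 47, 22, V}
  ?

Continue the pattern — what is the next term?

{-103, 61, 36, X}

For the first value, −12 each step: -31, -43, -55, -67, -79, -91 → -103.
For the second value, differences are 4, 6, 8, … (increasing by 2 each time): 7, 11, 17, 25, 35, 47 → 61.
Third value: 4, 2, 6, 8, 14, 22 → 36 (each term is the sum of the two before it).
Letter — letters move forward 2 places in the alphabet: L, N, P, R, T, V → X.
Combining the parts gives {-103, 61, 36, X}.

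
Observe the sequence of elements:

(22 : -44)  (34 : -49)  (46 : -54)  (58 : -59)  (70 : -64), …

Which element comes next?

(82 : -69)

First coordinate goes 22, 34, 46, 58, 70 → 82 (+12 each step).
Second coordinate goes -44, -49, -54, -59, -64 → -69 (−5 each step).
Putting it together: (82 : -69).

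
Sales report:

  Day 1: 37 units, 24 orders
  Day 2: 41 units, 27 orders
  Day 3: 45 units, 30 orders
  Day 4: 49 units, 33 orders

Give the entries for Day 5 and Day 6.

53 units, 36 orders; 57 units, 39 orders

Units: +4 each step, so 37, 41, 45, 49 → 53 → 57.
Orders goes 24, 27, 30, 33 → 36 → 39 (+3 each step).
So the next two records are 53 units, 36 orders and 57 units, 39 orders.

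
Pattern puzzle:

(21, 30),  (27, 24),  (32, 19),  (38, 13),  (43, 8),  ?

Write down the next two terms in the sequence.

(49, 2), (54, -3)

First component — alternating steps +6, +5, +6, +5, …: 21, 27, 32, 38, 43 → 49 → 54.
Second component: 30, 24, 19, 13, 8 → 2 → -3 (together with the first component always sums to 51).
Putting the parts together: (49, 2) and then (54, -3).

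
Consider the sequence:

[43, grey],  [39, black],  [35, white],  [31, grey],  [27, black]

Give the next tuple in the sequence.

First part — −4 each step: 43, 39, 35, 31, 27 → 23.
Shade: grey, black, white, grey, black → white (repeats grey → black → white).
Combining the parts gives [23, white].

[23, white]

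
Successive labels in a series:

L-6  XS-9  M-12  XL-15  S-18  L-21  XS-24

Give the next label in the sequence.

For the size, repeats L → XS → M → XL → S: L, XS, M, XL, S, L, XS → M.
For the second component, +3 each step: 6, 9, 12, 15, 18, 21, 24 → 27.
Combining the parts gives M-27.

M-27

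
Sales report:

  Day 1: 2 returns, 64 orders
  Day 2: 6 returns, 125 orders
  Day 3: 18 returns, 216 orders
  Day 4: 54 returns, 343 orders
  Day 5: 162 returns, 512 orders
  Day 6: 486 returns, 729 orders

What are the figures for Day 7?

1458 returns, 1000 orders

Returns goes 2, 6, 18, 54, 162, 486 → 1458 (×3 each step).
Orders goes 64, 125, 216, 343, 512, 729 → 1000 (perfect cubes: 4³, 5³, 6³, …).
So the next record is 1458 returns, 1000 orders.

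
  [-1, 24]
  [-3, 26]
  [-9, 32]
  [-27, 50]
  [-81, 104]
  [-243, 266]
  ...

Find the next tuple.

[-729, 752]

First component: -1, -3, -9, -27, -81, -243 → -729 (×3 each step).
Second component: together with the first component always sums to 23, so 24, 26, 32, 50, 104, 266 → 752.
Putting it together: [-729, 752].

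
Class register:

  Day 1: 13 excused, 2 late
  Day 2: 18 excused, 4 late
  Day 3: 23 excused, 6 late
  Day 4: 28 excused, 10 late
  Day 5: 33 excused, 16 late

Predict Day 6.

Excused: +5 each step; 13, 18, 23, 28, 33 → 38.
Late: each term is the sum of the two before it; 2, 4, 6, 10, 16 → 26.
Combining the parts gives 38 excused, 26 late.

38 excused, 26 late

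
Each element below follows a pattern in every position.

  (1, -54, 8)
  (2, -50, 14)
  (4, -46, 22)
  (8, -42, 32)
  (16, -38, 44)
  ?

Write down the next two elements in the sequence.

For the first entry, ×2 each step: 1, 2, 4, 8, 16 → 32 → 64.
Second entry — +4 each step: -54, -50, -46, -42, -38 → -34 → -30.
Third entry: 8, 14, 22, 32, 44 → 58 → 74 (differences are 6, 8, 10, … (increasing by 2 each time)).
So the next two elements are (32, -34, 58) and (64, -30, 74).

(32, -34, 58), (64, -30, 74)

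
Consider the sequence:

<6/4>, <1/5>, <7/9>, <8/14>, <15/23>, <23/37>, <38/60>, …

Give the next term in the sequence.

First slot — each term is the sum of the two before it: 6, 1, 7, 8, 15, 23, 38 → 61.
Second slot — each term is the sum of the two before it: 4, 5, 9, 14, 23, 37, 60 → 97.
So the next term is <61/97>.

<61/97>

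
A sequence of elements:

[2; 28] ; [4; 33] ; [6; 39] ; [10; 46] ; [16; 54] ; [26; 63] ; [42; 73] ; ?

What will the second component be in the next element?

84

Second component: differences are 5, 6, 7, … (increasing by 1 each time); 28, 33, 39, 46, 54, 63, 73 → 84.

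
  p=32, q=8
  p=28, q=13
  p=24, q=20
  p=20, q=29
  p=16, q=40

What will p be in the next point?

P — −4 each step: 32, 28, 24, 20, 16 → 12.

12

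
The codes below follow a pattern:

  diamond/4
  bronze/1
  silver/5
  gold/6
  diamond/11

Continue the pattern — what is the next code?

Rank: repeats diamond → bronze → silver → gold, so diamond, bronze, silver, gold, diamond → bronze.
Second component: each term is the sum of the two before it; 4, 1, 5, 6, 11 → 17.
So the next code is bronze/17.

bronze/17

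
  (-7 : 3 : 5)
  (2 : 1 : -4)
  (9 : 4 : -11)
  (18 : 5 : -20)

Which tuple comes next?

(25 : 9 : -27)

First coordinate goes -7, 2, 9, 18 → 25 (alternating steps +9, +7, +9, +7, …).
For the second coordinate, each term is the sum of the two before it: 3, 1, 4, 5 → 9.
For the third coordinate, together with the first coordinate always sums to -2: 5, -4, -11, -20 → -27.
So the next tuple is (25 : 9 : -27).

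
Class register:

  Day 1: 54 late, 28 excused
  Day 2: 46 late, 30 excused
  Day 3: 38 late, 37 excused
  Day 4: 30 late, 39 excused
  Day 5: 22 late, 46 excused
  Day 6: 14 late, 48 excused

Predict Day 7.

Late: 54, 46, 38, 30, 22, 14 → 6 (−8 each step).
For the excused, alternating steps +2, +7, +2, +7, …: 28, 30, 37, 39, 46, 48 → 55.
So the next record is 6 late, 55 excused.

6 late, 55 excused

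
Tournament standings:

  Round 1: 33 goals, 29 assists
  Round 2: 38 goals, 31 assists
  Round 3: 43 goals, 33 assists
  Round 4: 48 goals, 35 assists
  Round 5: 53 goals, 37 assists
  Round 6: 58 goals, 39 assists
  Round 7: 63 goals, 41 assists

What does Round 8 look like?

Goals: +5 each step; 33, 38, 43, 48, 53, 58, 63 → 68.
Assists: 29, 31, 33, 35, 37, 39, 41 → 43 (+2 each step).
Putting it together: 68 goals, 43 assists.

68 goals, 43 assists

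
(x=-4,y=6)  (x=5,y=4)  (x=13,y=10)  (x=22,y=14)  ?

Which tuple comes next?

(x=30,y=24)

X: -4, 5, 13, 22 → 30 (alternating steps +9, +8, +9, +8, …).
Y goes 6, 4, 10, 14 → 24 (each term is the sum of the two before it).
Combining the parts gives (x=30,y=24).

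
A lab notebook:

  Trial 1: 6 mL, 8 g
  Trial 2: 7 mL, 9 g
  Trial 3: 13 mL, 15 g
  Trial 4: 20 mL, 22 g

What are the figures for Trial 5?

ML: each term is the sum of the two before it, so 6, 7, 13, 20 → 33.
G — always 2 more than the mL: 8, 9, 15, 22 → 35.
Combining the parts gives 33 mL, 35 g.

33 mL, 35 g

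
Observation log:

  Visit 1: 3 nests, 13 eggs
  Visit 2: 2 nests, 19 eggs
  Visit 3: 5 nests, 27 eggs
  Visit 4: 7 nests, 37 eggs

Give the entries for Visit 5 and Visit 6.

Nests goes 3, 2, 5, 7 → 12 → 19 (each term is the sum of the two before it).
Eggs: differences are 6, 8, 10, … (increasing by 2 each time), so 13, 19, 27, 37 → 49 → 63.
So the next two rows are 12 nests, 49 eggs and 19 nests, 63 eggs.

12 nests, 49 eggs; 19 nests, 63 eggs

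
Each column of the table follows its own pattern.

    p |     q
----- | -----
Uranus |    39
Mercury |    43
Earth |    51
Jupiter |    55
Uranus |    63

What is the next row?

Column p goes Uranus, Mercury, Earth, Jupiter, Uranus → Mercury (repeats Uranus → Mercury → Earth → Jupiter).
Column q: alternating steps +4, +8, +4, +8, …; 39, 43, 51, 55, 63 → 67.
So the next row is Mercury  67.

Mercury  67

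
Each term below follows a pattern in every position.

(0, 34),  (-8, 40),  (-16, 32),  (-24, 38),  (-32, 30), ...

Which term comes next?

First slot: −8 each step, so 0, -8, -16, -24, -32 → -40.
Second slot goes 34, 40, 32, 38, 30 → 36 (alternating steps +6, −8, +6, −8, …).
Combining the parts gives (-40, 36).

(-40, 36)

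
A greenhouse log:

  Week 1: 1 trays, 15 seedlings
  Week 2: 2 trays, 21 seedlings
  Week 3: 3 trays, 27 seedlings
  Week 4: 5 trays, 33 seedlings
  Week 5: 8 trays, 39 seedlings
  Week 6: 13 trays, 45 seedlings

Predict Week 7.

21 trays, 51 seedlings

Trays: 1, 2, 3, 5, 8, 13 → 21 (each term is the sum of the two before it).
Seedlings goes 15, 21, 27, 33, 39, 45 → 51 (+6 each step).
Combining the parts gives 21 trays, 51 seedlings.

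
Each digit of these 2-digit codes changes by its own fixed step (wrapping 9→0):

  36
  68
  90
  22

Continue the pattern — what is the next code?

54

First digit — +3 each step, mod 10: 3, 6, 9, 2 → 5.
For the second digit, +2 each step, mod 10: 6, 8, 0, 2 → 4.
Combining the parts gives 54.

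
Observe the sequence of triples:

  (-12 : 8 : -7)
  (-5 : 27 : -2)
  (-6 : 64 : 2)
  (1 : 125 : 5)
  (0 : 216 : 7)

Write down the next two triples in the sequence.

(7 : 343 : 8), (6 : 512 : 8)

First value — alternating steps +7, −1, +7, −1, …: -12, -5, -6, 1, 0 → 7 → 6.
Second value: perfect cubes: 2³, 3³, 4³, …, so 8, 27, 64, 125, 216 → 343 → 512.
For the third value, differences are 5, 4, 3, … (decreasing by 1 each time): -7, -2, 2, 5, 7 → 8 → 8.
So the next two triples are (7 : 343 : 8) and (6 : 512 : 8).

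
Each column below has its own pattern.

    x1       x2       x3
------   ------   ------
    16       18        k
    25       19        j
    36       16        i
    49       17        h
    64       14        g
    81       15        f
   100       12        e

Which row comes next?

Column x1: perfect squares: 4², 5², 6², …, so 16, 25, 36, 49, 64, 81, 100 → 121.
Column x2 — alternating steps +1, −3, +1, −3, …: 18, 19, 16, 17, 14, 15, 12 → 13.
Column x3 goes k, j, i, h, g, f, e → d (letters move back 1 place in the alphabet).
So the next row is 121  13  d.

121  13  d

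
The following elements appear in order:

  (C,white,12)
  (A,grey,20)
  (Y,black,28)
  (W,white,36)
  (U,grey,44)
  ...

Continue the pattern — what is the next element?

For the letter, letters move back 2 places in the alphabet, wrapping A→Z: C, A, Y, W, U → S.
Shade — repeats white → grey → black: white, grey, black, white, grey → black.
Third coordinate goes 12, 20, 28, 36, 44 → 52 (+8 each step).
Putting it together: (S,black,52).

(S,black,52)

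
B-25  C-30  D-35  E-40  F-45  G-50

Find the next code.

H-55

For the letter, letters move forward 1 place in the alphabet: B, C, D, E, F, G → H.
Second component goes 25, 30, 35, 40, 45, 50 → 55 (+5 each step).
So the next code is H-55.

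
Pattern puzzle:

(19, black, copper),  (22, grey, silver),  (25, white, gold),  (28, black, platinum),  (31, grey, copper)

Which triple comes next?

(34, white, silver)

First component goes 19, 22, 25, 28, 31 → 34 (+3 each step).
Shade: black, grey, white, black, grey → white (repeats black → grey → white).
Metal: repeats copper → silver → gold → platinum; copper, silver, gold, platinum, copper → silver.
Combining the parts gives (34, white, silver).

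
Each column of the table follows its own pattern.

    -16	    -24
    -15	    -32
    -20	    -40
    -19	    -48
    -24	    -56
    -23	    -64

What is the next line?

-28  -72

First component: alternating steps +1, −5, +1, −5, …; -16, -15, -20, -19, -24, -23 → -28.
For the second component, −8 each step: -24, -32, -40, -48, -56, -64 → -72.
So the next line is -28  -72.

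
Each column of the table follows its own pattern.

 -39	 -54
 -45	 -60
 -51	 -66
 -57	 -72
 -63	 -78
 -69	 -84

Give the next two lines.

First component goes -39, -45, -51, -57, -63, -69 → -75 → -81 (−6 each step).
Second component: −6 each step, so -54, -60, -66, -72, -78, -84 → -90 → -96.
Putting the parts together: -75  -90 and then -81  -96.

-75  -90; -81  -96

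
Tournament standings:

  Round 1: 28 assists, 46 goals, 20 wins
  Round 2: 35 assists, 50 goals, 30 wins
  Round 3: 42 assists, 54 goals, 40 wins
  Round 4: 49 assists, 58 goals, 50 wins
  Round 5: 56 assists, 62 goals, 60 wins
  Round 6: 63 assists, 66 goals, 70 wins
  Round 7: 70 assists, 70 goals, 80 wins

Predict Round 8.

Assists: 28, 35, 42, 49, 56, 63, 70 → 77 (+7 each step).
Goals: 46, 50, 54, 58, 62, 66, 70 → 74 (+4 each step).
Wins: +10 each step; 20, 30, 40, 50, 60, 70, 80 → 90.
Combining the parts gives 77 assists, 74 goals, 90 wins.

77 assists, 74 goals, 90 wins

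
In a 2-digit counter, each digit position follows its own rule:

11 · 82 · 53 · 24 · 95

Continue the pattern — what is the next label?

66

First digit goes 1, 8, 5, 2, 9 → 6 (−3 each step, mod 10).
Second digit: +1 each step, mod 10; 1, 2, 3, 4, 5 → 6.
Putting it together: 66.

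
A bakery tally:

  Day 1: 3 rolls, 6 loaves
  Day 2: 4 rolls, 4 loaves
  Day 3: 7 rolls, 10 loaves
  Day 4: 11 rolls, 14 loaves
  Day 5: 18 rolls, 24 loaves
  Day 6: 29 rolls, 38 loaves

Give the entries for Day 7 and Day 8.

47 rolls, 62 loaves; 76 rolls, 100 loaves

Rolls — each term is the sum of the two before it: 3, 4, 7, 11, 18, 29 → 47 → 76.
Loaves — each term is the sum of the two before it: 6, 4, 10, 14, 24, 38 → 62 → 100.
So the next two records are 47 rolls, 62 loaves and 76 rolls, 100 loaves.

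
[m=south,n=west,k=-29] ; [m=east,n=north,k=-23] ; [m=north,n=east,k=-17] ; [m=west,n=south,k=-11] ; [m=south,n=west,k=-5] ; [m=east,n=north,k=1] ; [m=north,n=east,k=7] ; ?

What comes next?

M — repeats south → east → north → west: south, east, north, west, south, east, north → west.
N goes west, north, east, south, west, north, east → south (repeats west → north → east → south).
K: +6 each step; -29, -23, -17, -11, -5, 1, 7 → 13.
Putting it together: [m=west,n=south,k=13].

[m=west,n=south,k=13]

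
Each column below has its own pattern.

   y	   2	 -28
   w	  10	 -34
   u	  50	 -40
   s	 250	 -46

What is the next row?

Letter — letters move back 2 places in the alphabet: y, w, u, s → q.
Second component: ×5 each step, so 2, 10, 50, 250 → 1250.
Third component: −6 each step, so -28, -34, -40, -46 → -52.
So the next row is q  1250  -52.

q  1250  -52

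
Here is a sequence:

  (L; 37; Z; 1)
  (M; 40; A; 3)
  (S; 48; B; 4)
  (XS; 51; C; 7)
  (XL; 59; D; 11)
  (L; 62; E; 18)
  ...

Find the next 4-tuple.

(M; 70; F; 29)

Size: repeats L → M → S → XS → XL, so L, M, S, XS, XL, L → M.
For the second entry, alternating steps +3, +8, +3, +8, …: 37, 40, 48, 51, 59, 62 → 70.
Letter goes Z, A, B, C, D, E → F (letters move forward 1 place in the alphabet, wrapping Z→A).
Fourth entry — each term is the sum of the two before it: 1, 3, 4, 7, 11, 18 → 29.
So the next 4-tuple is (M; 70; F; 29).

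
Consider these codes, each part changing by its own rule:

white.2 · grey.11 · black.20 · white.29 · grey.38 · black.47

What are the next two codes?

Shade: white, grey, black, white, grey, black → white → grey (repeats white → grey → black).
Second component: 2, 11, 20, 29, 38, 47 → 56 → 65 (+9 each step).
Putting the parts together: white.56 and then grey.65.

white.56 then grey.65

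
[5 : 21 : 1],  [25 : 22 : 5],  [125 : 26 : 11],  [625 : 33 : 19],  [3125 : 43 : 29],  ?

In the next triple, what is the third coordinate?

41

Third coordinate: differences are 4, 6, 8, … (increasing by 2 each time); 1, 5, 11, 19, 29 → 41.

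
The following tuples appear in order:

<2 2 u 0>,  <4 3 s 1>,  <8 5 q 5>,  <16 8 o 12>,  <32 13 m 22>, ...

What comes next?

<64 21 k 35>

First slot: ×2 each step, so 2, 4, 8, 16, 32 → 64.
Second slot — each term is the sum of the two before it: 2, 3, 5, 8, 13 → 21.
Letter: letters move back 2 places in the alphabet, so u, s, q, o, m → k.
For the fourth slot, differences are 1, 4, 7, … (increasing by 3 each time): 0, 1, 5, 12, 22 → 35.
Combining the parts gives <64 21 k 35>.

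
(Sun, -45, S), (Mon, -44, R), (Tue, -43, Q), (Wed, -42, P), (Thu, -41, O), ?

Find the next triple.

Day: Sun, Mon, Tue, Wed, Thu → Fri (runs through the weekdays Mon→Sun).
Second coordinate: +1 each step; -45, -44, -43, -42, -41 → -40.
Letter goes S, R, Q, P, O → N (letters move back 1 place in the alphabet).
So the next triple is (Fri, -40, N).

(Fri, -40, N)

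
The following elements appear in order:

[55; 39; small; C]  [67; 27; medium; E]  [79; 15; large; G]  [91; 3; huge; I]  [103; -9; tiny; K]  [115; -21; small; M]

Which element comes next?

First value: +12 each step; 55, 67, 79, 91, 103, 115 → 127.
Second value: 39, 27, 15, 3, -9, -21 → -33 (together with the first value always sums to 94).
Size — repeats small → medium → large → huge → tiny: small, medium, large, huge, tiny, small → medium.
Letter: letters move forward 2 places in the alphabet, so C, E, G, I, K, M → O.
Combining the parts gives [127; -33; medium; O].

[127; -33; medium; O]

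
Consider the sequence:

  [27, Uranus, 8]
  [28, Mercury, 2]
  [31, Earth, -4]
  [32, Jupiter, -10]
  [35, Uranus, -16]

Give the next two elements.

First entry: alternating steps +1, +3, +1, +3, …; 27, 28, 31, 32, 35 → 36 → 39.
Planet: repeats Uranus → Mercury → Earth → Jupiter, so Uranus, Mercury, Earth, Jupiter, Uranus → Mercury → Earth.
Third entry: −6 each step, so 8, 2, -4, -10, -16 → -22 → -28.
So the next two elements are [36, Mercury, -22] and [39, Earth, -28].

[36, Mercury, -22], [39, Earth, -28]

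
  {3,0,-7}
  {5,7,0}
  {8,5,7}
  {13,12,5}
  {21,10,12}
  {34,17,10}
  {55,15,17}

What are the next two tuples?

First component: each term is the sum of the two before it; 3, 5, 8, 13, 21, 34, 55 → 89 → 144.
Second component — alternating steps +7, −2, +7, −2, …: 0, 7, 5, 12, 10, 17, 15 → 22 → 20.
Third component: always the previous value of the second component, so -7, 0, 7, 5, 12, 10, 17 → 15 → 22.
Putting the parts together: {89,22,15} and then {144,20,22}.

{89,22,15}, {144,20,22}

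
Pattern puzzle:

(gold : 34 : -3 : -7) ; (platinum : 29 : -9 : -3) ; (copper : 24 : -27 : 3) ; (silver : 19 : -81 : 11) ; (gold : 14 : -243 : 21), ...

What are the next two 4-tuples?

(platinum : 9 : -729 : 33), (copper : 4 : -2187 : 47)

Metal: repeats gold → platinum → copper → silver, so gold, platinum, copper, silver, gold → platinum → copper.
Second coordinate goes 34, 29, 24, 19, 14 → 9 → 4 (−5 each step).
Third coordinate: ×3 each step; -3, -9, -27, -81, -243 → -729 → -2187.
For the fourth coordinate, differences are 4, 6, 8, … (increasing by 2 each time): -7, -3, 3, 11, 21 → 33 → 47.
Putting the parts together: (platinum : 9 : -729 : 33) and then (copper : 4 : -2187 : 47).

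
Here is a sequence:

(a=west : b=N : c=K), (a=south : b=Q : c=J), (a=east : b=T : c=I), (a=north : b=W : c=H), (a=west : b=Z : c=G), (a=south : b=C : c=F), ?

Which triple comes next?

A: repeats west → south → east → north; west, south, east, north, west, south → east.
For the b, letters move forward 3 places in the alphabet, wrapping Z→A: N, Q, T, W, Z, C → F.
C: K, J, I, H, G, F → E (letters move back 1 place in the alphabet).
Combining the parts gives (a=east : b=F : c=E).

(a=east : b=F : c=E)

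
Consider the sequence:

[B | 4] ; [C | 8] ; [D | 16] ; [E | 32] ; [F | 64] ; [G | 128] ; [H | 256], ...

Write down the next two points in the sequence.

[I | 512], [J | 1024]

Letter: letters move forward 1 place in the alphabet; B, C, D, E, F, G, H → I → J.
Second slot: ×2 each step, so 4, 8, 16, 32, 64, 128, 256 → 512 → 1024.
Putting the parts together: [I | 512] and then [J | 1024].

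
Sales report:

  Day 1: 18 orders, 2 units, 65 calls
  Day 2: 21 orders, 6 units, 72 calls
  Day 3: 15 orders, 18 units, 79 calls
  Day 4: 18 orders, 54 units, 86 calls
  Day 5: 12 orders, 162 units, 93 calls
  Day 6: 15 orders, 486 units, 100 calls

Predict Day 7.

9 orders, 1458 units, 107 calls

For the orders, alternating steps +3, −6, +3, −6, …: 18, 21, 15, 18, 12, 15 → 9.
Units: ×3 each step, so 2, 6, 18, 54, 162, 486 → 1458.
For the calls, +7 each step: 65, 72, 79, 86, 93, 100 → 107.
Combining the parts gives 9 orders, 1458 units, 107 calls.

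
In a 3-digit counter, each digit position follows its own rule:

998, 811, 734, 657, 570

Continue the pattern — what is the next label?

493

First digit: −1 each step, mod 10; 9, 8, 7, 6, 5 → 4.
Second digit: 9, 1, 3, 5, 7 → 9 (+2 each step, mod 10).
For the third digit, +3 each step, mod 10: 8, 1, 4, 7, 0 → 3.
Putting it together: 493.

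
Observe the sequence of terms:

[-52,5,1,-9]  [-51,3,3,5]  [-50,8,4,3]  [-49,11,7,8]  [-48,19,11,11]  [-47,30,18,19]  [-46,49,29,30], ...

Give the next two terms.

[-45,79,47,49], [-44,128,76,79]

For the first entry, +1 each step: -52, -51, -50, -49, -48, -47, -46 → -45 → -44.
Second entry — each term is the sum of the two before it: 5, 3, 8, 11, 19, 30, 49 → 79 → 128.
Third entry goes 1, 3, 4, 7, 11, 18, 29 → 47 → 76 (each term is the sum of the two before it).
Fourth entry: always the previous value of the second entry, so -9, 5, 3, 8, 11, 19, 30 → 49 → 79.
Putting the parts together: [-45,79,47,49] and then [-44,128,76,79].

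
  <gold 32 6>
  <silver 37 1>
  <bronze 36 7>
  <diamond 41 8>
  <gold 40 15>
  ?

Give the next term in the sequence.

Rank: repeats gold → silver → bronze → diamond, so gold, silver, bronze, diamond, gold → silver.
Second component: 32, 37, 36, 41, 40 → 45 (alternating steps +5, −1, +5, −1, …).
For the third component, each term is the sum of the two before it: 6, 1, 7, 8, 15 → 23.
So the next term is <silver 45 23>.

<silver 45 23>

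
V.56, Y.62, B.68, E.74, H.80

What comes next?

K.86

Letter — letters move forward 3 places in the alphabet, wrapping Z→A: V, Y, B, E, H → K.
Second component: 56, 62, 68, 74, 80 → 86 (+6 each step).
Putting it together: K.86.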